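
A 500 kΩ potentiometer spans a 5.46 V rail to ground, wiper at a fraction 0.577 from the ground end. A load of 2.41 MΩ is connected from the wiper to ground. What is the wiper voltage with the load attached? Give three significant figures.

V ≈ 3.00 V

The wiper splits the pot into (1−α)R = 211.5 kΩ above and αR = 288.5 kΩ below.
Lower section ‖ load = 257.7 kΩ.
V_wiper = 5.46 × 257.7/(211.5 + 257.7) = 3.00 V.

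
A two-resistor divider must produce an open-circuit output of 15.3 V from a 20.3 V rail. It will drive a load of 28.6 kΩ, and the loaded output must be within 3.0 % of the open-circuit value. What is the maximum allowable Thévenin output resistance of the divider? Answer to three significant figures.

Loading drop = R_th/(R_th + R_L) ≤ 0.0300, so R_th ≤ R_L · ε/(1−ε) = 28.6 kΩ × 0.0300/0.9700 = 885 Ω.

R_th ≤ 885 Ω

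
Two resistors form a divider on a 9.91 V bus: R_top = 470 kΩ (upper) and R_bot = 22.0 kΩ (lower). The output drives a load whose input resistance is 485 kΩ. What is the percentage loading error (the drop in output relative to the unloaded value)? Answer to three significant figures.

4.15 %

The divider's output (Thévenin) resistance is R_top‖R_bot = 21.02 kΩ.
Fractional drop under load = R_th/(R_th + R_L) = 21.02 / (21.02 + 485) = 0.04153.
So the output falls by 4.15 %.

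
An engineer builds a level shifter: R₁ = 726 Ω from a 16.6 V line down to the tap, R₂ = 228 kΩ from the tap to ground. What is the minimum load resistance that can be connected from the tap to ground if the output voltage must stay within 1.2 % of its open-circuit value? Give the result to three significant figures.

Output resistance R_th = R₁‖R₂ = (726 × 228000)/228700 = 723.7 Ω.
The fractional drop is R_th/(R_th + R_L); requiring this ≤ 0.0120 gives R_L ≥ R_th(1/0.0120 − 1) = 723.7 × 82.33 = 59.6 kΩ.

R_L(min) ≈ 59.6 kΩ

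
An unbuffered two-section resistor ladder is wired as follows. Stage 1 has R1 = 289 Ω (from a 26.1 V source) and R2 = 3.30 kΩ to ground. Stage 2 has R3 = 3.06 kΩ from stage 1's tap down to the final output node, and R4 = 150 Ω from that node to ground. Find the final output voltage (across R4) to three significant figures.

V_out ≈ 1.04 V

Stage 2 presents R3+R4 = 3210 Ω as a load on stage 1's tap.
Stage 1's lower leg becomes R2‖(R3+R4) = 1627 Ω, so V_mid = 26.1 × 1627/1916 = 22.16 V.
Stage 2 is itself unloaded: V_out = V_mid × R4/(R3+R4) = 22.16 × 150/3210 = 1.04 V.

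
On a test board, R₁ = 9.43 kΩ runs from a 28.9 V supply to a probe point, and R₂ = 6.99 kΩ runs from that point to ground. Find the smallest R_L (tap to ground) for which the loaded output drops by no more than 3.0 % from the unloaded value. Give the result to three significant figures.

Output resistance R_th = R₁‖R₂ = (9.43 × 6.99)/16.42 = 4.014 kΩ.
The fractional drop is R_th/(R_th + R_L); requiring this ≤ 0.0300 gives R_L ≥ R_th(1/0.0300 − 1) = 4.014 × 32.33 = 130 kΩ.

R_L(min) ≈ 130 kΩ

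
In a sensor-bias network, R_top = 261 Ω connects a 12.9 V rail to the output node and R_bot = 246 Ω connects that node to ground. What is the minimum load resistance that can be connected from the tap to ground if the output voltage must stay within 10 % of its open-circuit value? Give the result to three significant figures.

Output resistance R_th = R_top‖R_bot = (261 × 246)/507.0 = 126.6 Ω.
The fractional drop is R_th/(R_th + R_L); requiring this ≤ 0.100 gives R_L ≥ R_th(1/0.100 − 1) = 126.6 × 9.000 = 1.14 kΩ.

R_L(min) ≈ 1.14 kΩ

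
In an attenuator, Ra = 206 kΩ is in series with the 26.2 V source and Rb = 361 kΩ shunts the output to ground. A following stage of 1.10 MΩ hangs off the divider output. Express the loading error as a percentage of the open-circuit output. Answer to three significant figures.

10.7 %

Unloaded V = 26.2 × 361/567.0 = 16.681 V.
Loaded: Rb‖R_L = 271.8 kΩ, giving V = 26.2 × 271.8/477.8 = 14.904 V.
Drop = (16.681 − 14.904) / 16.681 = 10.7 %.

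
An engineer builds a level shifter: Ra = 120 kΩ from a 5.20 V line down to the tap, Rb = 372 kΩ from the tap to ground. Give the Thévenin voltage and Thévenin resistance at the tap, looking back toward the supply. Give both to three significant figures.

V_th is the open-circuit tap voltage: 5.20 × 372/(120 + 372) = 3.93 V.
With the supply zeroed, Ra and Rb appear in parallel from the tap: R_th = Ra‖Rb = (120 × 372)/492.0 = 90.7 kΩ.

V_th = 3.93 V, R_th = 90.7 kΩ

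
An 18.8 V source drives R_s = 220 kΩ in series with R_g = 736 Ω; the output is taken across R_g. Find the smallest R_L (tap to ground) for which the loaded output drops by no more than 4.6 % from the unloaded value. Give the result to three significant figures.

Output resistance R_th = R_s‖R_g = (220000 × 736)/220700 = 733.5 Ω.
The fractional drop is R_th/(R_th + R_L); requiring this ≤ 0.0460 gives R_L ≥ R_th(1/0.0460 − 1) = 733.5 × 20.74 = 15.2 kΩ.

R_L(min) ≈ 15.2 kΩ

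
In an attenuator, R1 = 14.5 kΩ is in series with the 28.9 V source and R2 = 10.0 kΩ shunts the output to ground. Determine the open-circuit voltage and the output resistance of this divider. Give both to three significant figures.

V_th = 11.8 V, R_th = 5.92 kΩ

V_th is the open-circuit tap voltage: 28.9 × 10.0/(14.5 + 10.0) = 11.8 V.
With the supply zeroed, R1 and R2 appear in parallel from the tap: R_th = R1‖R2 = (14.5 × 10.0)/24.50 = 5.92 kΩ.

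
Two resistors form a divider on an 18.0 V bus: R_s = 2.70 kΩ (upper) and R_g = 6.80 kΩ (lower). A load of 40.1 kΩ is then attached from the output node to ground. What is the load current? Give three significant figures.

R_g‖R_L = 5.814 kΩ; V_out = 18.0 × 5.814/8.514 = 12.29 V.
I_L = V_out / R_L = 12.29 / 40.1 kΩ = 0.307 mA.

I_L ≈ 0.307 mA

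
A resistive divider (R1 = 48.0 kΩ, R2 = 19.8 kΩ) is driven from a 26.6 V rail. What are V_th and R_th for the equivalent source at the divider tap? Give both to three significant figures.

V_th = 7.77 V, R_th = 14.0 kΩ

V_th is the open-circuit tap voltage: 26.6 × 19.8/(48.0 + 19.8) = 7.77 V.
With the supply zeroed, R1 and R2 appear in parallel from the tap: R_th = R1‖R2 = (48.0 × 19.8)/67.80 = 14.0 kΩ.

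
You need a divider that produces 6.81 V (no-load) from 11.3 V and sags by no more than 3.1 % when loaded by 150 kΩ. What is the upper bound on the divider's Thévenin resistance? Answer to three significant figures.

R_th ≤ 4.80 kΩ

Loading drop = R_th/(R_th + R_L) ≤ 0.0310, so R_th ≤ R_L · ε/(1−ε) = 150 kΩ × 0.0310/0.9690 = 4.80 kΩ.
(Any R1, R2 with R2/(R1+R2) = 0.603 and R1‖R2 ≤ 4.80 kΩ will meet the spec.)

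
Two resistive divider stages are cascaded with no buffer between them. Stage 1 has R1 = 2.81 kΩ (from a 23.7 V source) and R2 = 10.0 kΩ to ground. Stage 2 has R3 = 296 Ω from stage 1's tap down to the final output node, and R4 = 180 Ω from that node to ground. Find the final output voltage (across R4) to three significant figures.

V_out ≈ 1.25 V

Stage 2 presents R3+R4 = 476.0 Ω as a load on stage 1's tap.
Stage 1's lower leg becomes R2‖(R3+R4) = 454.4 Ω, so V_mid = 23.7 × 454.4/3264 = 3.299 V.
Stage 2 is itself unloaded: V_out = V_mid × R4/(R3+R4) = 3.299 × 180/476.0 = 1.25 V.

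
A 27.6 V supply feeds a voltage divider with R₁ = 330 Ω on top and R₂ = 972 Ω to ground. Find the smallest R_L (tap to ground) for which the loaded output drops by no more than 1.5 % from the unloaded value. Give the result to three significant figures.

R_L(min) ≈ 16.2 kΩ

Output resistance R_th = R₁‖R₂ = (330 × 972)/1302 = 246.4 Ω.
The fractional drop is R_th/(R_th + R_L); requiring this ≤ 0.0150 gives R_L ≥ R_th(1/0.0150 − 1) = 246.4 × 65.67 = 16.2 kΩ.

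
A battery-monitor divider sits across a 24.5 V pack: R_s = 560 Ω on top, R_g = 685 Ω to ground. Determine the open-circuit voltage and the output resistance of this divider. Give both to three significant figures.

V_th = 13.5 V, R_th = 308 Ω

V_th is the open-circuit tap voltage: 24.5 × 685/(560 + 685) = 13.5 V.
With the supply zeroed, R_s and R_g appear in parallel from the tap: R_th = R_s‖R_g = (560 × 685)/1245 = 308 Ω.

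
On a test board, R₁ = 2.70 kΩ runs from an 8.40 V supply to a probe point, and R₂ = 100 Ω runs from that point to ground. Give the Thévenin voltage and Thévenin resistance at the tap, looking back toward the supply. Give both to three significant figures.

V_th = 0.300 V, R_th = 96.4 Ω

V_th is the open-circuit tap voltage: 8.40 × 100/(2700 + 100) = 0.300 V.
With the supply zeroed, R₁ and R₂ appear in parallel from the tap: R_th = R₁‖R₂ = (2700 × 100)/2800 = 96.4 Ω.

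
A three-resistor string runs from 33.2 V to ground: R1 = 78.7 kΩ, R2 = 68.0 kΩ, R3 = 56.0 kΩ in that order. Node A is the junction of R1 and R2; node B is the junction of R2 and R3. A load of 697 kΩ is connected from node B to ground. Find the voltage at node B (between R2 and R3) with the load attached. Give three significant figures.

V ≈ 8.67 V

At node B, R3 is in parallel with the load: R3‖R_L = 51.84 kΩ.
Below node A the resistance is R2 + (R3‖R_L) = 119.8 kΩ, so V_A = 33.2 × 119.8/198.5 = 20.04 V.
Then V_B = V_A × (R3‖R_L)/(R2 + R3‖R_L) = 20.04 × 51.84/119.8 = 8.67 V.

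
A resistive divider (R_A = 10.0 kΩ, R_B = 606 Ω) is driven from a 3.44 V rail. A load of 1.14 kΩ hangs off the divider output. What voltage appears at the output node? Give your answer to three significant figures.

V_out ≈ 0.131 V

The load sits in parallel with R_B: R_B‖R_L = (606 × 1140) / (606 + 1140) = 395.7 Ω.
V_out = 3.44 × 395.7 / (10000 + 395.7) = 3.44 × 395.7/10400 = 0.131 V.
(Unloaded it would have been 0.197 V.)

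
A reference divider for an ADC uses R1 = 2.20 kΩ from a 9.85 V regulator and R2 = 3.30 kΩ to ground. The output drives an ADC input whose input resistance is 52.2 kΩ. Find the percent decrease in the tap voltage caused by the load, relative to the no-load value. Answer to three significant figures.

The divider's output (Thévenin) resistance is R1‖R2 = 1.320 kΩ.
Fractional drop under load = R_th/(R_th + R_L) = 1.320 / (1.320 + 52.2) = 0.02466.
So the output falls by 2.47 %.

2.47 %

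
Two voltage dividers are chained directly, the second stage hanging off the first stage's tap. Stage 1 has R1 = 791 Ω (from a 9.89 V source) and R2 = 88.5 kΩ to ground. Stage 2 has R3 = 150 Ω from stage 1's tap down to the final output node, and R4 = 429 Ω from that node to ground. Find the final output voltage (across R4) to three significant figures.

Stage 2 presents R3+R4 = 579.0 Ω as a load on stage 1's tap.
Stage 1's lower leg becomes R2‖(R3+R4) = 575.2 Ω, so V_mid = 9.89 × 575.2/1366 = 4.164 V.
Stage 2 is itself unloaded: V_out = V_mid × R4/(R3+R4) = 4.164 × 429/579.0 = 3.09 V.

V_out ≈ 3.09 V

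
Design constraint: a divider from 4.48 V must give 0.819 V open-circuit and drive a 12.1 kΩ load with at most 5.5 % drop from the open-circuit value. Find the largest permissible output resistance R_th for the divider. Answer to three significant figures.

Loading drop = R_th/(R_th + R_L) ≤ 0.0550, so R_th ≤ R_L · ε/(1−ε) = 12.1 kΩ × 0.0550/0.9450 = 704 Ω.
(Any R1, R2 with R2/(R1+R2) = 0.183 and R1‖R2 ≤ 704 Ω will meet the spec.)

R_th ≤ 704 Ω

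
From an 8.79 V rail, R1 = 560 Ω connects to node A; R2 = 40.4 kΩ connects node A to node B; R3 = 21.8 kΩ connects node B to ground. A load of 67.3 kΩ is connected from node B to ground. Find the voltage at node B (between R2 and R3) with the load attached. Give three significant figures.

At node B, R3 is in parallel with the load: R3‖R_L = 16470 Ω.
Below node A the resistance is R2 + (R3‖R_L) = 56870 Ω, so V_A = 8.79 × 56870/57430 = 8.704 V.
Then V_B = V_A × (R3‖R_L)/(R2 + R3‖R_L) = 8.704 × 16470/56870 = 2.52 V.

V ≈ 2.52 V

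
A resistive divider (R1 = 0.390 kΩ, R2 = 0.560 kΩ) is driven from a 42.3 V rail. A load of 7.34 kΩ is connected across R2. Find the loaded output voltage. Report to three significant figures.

V_out ≈ 24.2 V

The load sits in parallel with R2: R2‖R_L = (560 × 7340) / (560 + 7340) = 520.3 Ω.
V_out = 42.3 × 520.3 / (390 + 520.3) = 42.3 × 520.3/910.3 = 24.2 V.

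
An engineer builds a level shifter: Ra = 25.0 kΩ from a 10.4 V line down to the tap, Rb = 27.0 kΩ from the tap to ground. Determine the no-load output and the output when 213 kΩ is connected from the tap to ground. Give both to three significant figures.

Open-circuit: V = 10.4 × 27.0/(25.0 + 27.0) = 5.40 V.
With the load, Rb becomes Rb‖R_L = 23.96 kΩ, so V = 10.4 × 23.96/48.96 = 5.09 V.

Unloaded: 5.40 V; loaded: 5.09 V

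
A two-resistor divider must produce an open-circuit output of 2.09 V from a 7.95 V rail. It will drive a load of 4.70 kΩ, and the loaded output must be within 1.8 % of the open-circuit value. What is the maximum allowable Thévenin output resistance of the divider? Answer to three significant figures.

R_th ≤ 86.2 Ω

Loading drop = R_th/(R_th + R_L) ≤ 0.0180, so R_th ≤ R_L · ε/(1−ε) = 4.70 kΩ × 0.0180/0.9820 = 86.2 Ω.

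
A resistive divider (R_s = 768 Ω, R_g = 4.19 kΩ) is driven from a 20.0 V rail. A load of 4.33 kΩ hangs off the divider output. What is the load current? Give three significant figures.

I_L ≈ 3.39 mA

R_g‖R_L = 2129 Ω; V_out = 20.0 × 2129/2897 = 14.70 V.
I_L = V_out / R_L = 14.70 / 4.33 kΩ = 3.39 mA.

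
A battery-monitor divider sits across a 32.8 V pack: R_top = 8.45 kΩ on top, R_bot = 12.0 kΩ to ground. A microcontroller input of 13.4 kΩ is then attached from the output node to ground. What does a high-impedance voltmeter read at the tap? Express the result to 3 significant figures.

The load sits in parallel with R_bot: R_bot‖R_L = (12.0 × 13.4) / (12.0 + 13.4) = 6.331 kΩ.
V_out = 32.8 × 6.331 / (8.45 + 6.331) = 32.8 × 6.331/14.78 = 14.0 V.
(Unloaded it would have been 19.2 V.)

V_out ≈ 14.0 V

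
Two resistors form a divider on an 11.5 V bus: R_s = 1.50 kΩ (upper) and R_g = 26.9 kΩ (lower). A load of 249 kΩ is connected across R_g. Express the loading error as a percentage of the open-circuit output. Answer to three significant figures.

The divider's output (Thévenin) resistance is R_s‖R_g = 1.421 kΩ.
Fractional drop under load = R_th/(R_th + R_L) = 1.421 / (1.421 + 249) = 0.005674.
So the output falls by 0.567 %.

0.567 %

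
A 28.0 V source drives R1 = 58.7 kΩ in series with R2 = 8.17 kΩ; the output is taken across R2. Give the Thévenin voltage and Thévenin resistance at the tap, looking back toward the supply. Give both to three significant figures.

V_th is the open-circuit tap voltage: 28.0 × 8.17/(58.7 + 8.17) = 3.42 V.
With the supply zeroed, R1 and R2 appear in parallel from the tap: R_th = R1‖R2 = (58.7 × 8.17)/66.87 = 7.17 kΩ.

V_th = 3.42 V, R_th = 7.17 kΩ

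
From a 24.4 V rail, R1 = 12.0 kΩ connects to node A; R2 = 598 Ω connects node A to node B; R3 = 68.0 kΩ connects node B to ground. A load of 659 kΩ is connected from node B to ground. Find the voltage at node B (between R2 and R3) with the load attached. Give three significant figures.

At node B, R3 is in parallel with the load: R3‖R_L = 61640 Ω.
Below node A the resistance is R2 + (R3‖R_L) = 62240 Ω, so V_A = 24.4 × 62240/74240 = 20.46 V.
Then V_B = V_A × (R3‖R_L)/(R2 + R3‖R_L) = 20.46 × 61640/62240 = 20.3 V.

V ≈ 20.3 V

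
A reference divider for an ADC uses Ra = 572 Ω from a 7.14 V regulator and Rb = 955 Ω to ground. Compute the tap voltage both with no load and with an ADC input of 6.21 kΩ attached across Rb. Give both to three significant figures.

Open-circuit: V = 7.14 × 955/(572 + 955) = 4.47 V.
With the load, Rb becomes Rb‖R_L = 827.7 Ω, so V = 7.14 × 827.7/1400 = 4.22 V.

Unloaded: 4.47 V; loaded: 4.22 V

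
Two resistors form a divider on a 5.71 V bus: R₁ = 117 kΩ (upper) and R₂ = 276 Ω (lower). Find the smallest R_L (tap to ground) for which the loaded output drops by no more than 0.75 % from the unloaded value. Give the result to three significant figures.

R_L(min) ≈ 36.4 kΩ

Output resistance R_th = R₁‖R₂ = (117000 × 276)/117300 = 275.4 Ω.
The fractional drop is R_th/(R_th + R_L); requiring this ≤ 0.00750 gives R_L ≥ R_th(1/0.00750 − 1) = 275.4 × 132.3 = 36.4 kΩ.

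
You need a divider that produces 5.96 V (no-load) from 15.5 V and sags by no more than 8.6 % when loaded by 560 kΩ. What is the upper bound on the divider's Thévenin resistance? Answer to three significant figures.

R_th ≤ 52.7 kΩ

Loading drop = R_th/(R_th + R_L) ≤ 0.0860, so R_th ≤ R_L · ε/(1−ε) = 560 kΩ × 0.0860/0.9140 = 52.7 kΩ.
(Any R1, R2 with R2/(R1+R2) = 0.385 and R1‖R2 ≤ 52.7 kΩ will meet the spec.)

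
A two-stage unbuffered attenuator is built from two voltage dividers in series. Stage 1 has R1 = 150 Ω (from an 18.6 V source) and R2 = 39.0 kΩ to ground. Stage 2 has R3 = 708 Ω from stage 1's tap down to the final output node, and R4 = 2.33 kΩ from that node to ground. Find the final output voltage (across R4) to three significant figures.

V_out ≈ 13.5 V

Stage 2 presents R3+R4 = 3038 Ω as a load on stage 1's tap.
Stage 1's lower leg becomes R2‖(R3+R4) = 2818 Ω, so V_mid = 18.6 × 2818/2968 = 17.66 V.
Stage 2 is itself unloaded: V_out = V_mid × R4/(R3+R4) = 17.66 × 2330/3038 = 13.5 V.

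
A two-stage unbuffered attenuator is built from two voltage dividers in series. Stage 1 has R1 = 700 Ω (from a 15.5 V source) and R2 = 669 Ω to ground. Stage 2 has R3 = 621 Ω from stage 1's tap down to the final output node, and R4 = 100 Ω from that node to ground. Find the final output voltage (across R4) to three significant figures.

Stage 2 presents R3+R4 = 721.0 Ω as a load on stage 1's tap.
Stage 1's lower leg becomes R2‖(R3+R4) = 347.0 Ω, so V_mid = 15.5 × 347.0/1047 = 5.137 V.
Stage 2 is itself unloaded: V_out = V_mid × R4/(R3+R4) = 5.137 × 100/721.0 = 0.713 V.

V_out ≈ 0.713 V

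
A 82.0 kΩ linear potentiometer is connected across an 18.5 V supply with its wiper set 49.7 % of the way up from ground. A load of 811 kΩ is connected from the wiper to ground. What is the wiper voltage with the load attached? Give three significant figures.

V ≈ 8.97 V

The wiper splits the pot into (1−α)R = 41.25 kΩ above and αR = 40.75 kΩ below.
Lower section ‖ load = 38.80 kΩ.
V_wiper = 18.5 × 38.80/(41.25 + 38.80) = 8.97 V.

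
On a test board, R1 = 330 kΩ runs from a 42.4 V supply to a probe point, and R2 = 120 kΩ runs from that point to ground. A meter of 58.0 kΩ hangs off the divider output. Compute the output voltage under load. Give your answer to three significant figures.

V_out ≈ 4.49 V

The load sits in parallel with R2: R2‖R_L = (120 × 58.0) / (120 + 58.0) = 39.10 kΩ.
V_out = 42.4 × 39.10 / (330 + 39.10) = 42.4 × 39.10/369.1 = 4.49 V.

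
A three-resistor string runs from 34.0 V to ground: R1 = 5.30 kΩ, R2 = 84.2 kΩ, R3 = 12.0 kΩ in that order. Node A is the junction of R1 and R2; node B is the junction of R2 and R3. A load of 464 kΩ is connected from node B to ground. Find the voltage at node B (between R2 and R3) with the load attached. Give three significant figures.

V ≈ 3.93 V

At node B, R3 is in parallel with the load: R3‖R_L = 11.70 kΩ.
Below node A the resistance is R2 + (R3‖R_L) = 95.90 kΩ, so V_A = 34.0 × 95.90/101.2 = 32.22 V.
Then V_B = V_A × (R3‖R_L)/(R2 + R3‖R_L) = 32.22 × 11.70/95.90 = 3.93 V.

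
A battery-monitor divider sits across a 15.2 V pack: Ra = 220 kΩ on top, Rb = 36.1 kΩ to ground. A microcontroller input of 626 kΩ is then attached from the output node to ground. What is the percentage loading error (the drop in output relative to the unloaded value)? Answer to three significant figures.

4.72 %

The divider's output (Thévenin) resistance is Ra‖Rb = 31.01 kΩ.
Fractional drop under load = R_th/(R_th + R_L) = 31.01 / (31.01 + 626) = 0.04720.
So the output falls by 4.72 %.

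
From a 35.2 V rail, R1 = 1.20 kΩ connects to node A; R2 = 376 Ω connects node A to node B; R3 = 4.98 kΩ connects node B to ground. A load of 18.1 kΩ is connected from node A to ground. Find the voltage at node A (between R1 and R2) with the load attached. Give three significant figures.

Below node A the series string R2+R3 = 5356 Ω sits in parallel with the 18100 Ω load: 4133 Ω.
V_A = 35.2 × 4133/(1200 + 4133) = 27.3 V.

V ≈ 27.3 V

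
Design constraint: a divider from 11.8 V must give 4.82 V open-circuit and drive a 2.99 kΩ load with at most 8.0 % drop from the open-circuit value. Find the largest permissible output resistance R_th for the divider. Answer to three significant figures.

R_th ≤ 260 Ω

Loading drop = R_th/(R_th + R_L) ≤ 0.0800, so R_th ≤ R_L · ε/(1−ε) = 2.99 kΩ × 0.0800/0.9200 = 260 Ω.
(Any R1, R2 with R2/(R1+R2) = 0.408 and R1‖R2 ≤ 260 Ω will meet the spec.)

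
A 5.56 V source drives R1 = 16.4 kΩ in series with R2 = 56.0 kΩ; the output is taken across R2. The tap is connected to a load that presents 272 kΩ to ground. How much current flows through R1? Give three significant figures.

R2‖R_L = 46.44 kΩ, so the source sees R1 + R2‖R_L = 62.84 kΩ.
I = 5.56 V / 62.84 kΩ = 0.0885 mA.

I ≈ 0.0885 mA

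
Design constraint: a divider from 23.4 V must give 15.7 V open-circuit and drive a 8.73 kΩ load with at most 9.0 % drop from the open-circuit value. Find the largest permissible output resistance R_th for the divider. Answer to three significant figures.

R_th ≤ 863 Ω

Loading drop = R_th/(R_th + R_L) ≤ 0.0900, so R_th ≤ R_L · ε/(1−ε) = 8.73 kΩ × 0.0900/0.9100 = 863 Ω.
(Any R1, R2 with R2/(R1+R2) = 0.671 and R1‖R2 ≤ 863 Ω will meet the spec.)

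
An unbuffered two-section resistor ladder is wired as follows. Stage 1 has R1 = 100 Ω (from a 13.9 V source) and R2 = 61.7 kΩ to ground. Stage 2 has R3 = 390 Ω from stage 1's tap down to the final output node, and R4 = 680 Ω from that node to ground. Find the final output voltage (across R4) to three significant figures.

Stage 2 presents R3+R4 = 1070 Ω as a load on stage 1's tap.
Stage 1's lower leg becomes R2‖(R3+R4) = 1052 Ω, so V_mid = 13.9 × 1052/1152 = 12.69 V.
Stage 2 is itself unloaded: V_out = V_mid × R4/(R3+R4) = 12.69 × 680/1070 = 8.07 V.

V_out ≈ 8.07 V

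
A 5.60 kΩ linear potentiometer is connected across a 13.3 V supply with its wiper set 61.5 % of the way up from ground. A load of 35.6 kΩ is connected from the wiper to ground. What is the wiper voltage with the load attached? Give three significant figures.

V ≈ 7.89 V

The wiper splits the pot into (1−α)R = 2.156 kΩ above and αR = 3.444 kΩ below.
Lower section ‖ load = 3.140 kΩ.
V_wiper = 13.3 × 3.140/(2.156 + 3.140) = 7.89 V.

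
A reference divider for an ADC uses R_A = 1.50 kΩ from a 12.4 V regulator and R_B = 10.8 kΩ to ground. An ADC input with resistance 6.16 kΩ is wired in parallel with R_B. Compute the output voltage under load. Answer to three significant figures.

The load sits in parallel with R_B: R_B‖R_L = (10.8 × 6.16) / (10.8 + 6.16) = 3.923 kΩ.
V_out = 12.4 × 3.923 / (1.50 + 3.923) = 12.4 × 3.923/5.423 = 8.97 V.
(Unloaded it would have been 10.9 V.)

V_out ≈ 8.97 V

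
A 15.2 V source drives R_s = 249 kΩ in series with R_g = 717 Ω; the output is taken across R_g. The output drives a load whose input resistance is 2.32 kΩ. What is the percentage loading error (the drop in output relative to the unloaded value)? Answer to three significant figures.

23.6 %

The divider's output (Thévenin) resistance is R_s‖R_g = 714.9 Ω.
Fractional drop under load = R_th/(R_th + R_L) = 714.9 / (714.9 + 2320) = 0.2356.
So the output falls by 23.6 %.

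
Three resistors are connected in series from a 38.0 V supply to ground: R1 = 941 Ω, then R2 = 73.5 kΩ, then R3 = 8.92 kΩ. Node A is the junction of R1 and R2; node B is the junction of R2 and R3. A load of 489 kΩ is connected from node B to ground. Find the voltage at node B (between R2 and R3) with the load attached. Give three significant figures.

At node B, R3 is in parallel with the load: R3‖R_L = 8760 Ω.
Below node A the resistance is R2 + (R3‖R_L) = 82260 Ω, so V_A = 38.0 × 82260/83200 = 37.57 V.
Then V_B = V_A × (R3‖R_L)/(R2 + R3‖R_L) = 37.57 × 8760/82260 = 4.00 V.

V ≈ 4.00 V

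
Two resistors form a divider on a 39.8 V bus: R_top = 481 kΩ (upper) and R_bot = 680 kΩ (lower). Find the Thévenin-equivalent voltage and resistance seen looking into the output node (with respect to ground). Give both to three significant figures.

V_th is the open-circuit tap voltage: 39.8 × 680/(481 + 680) = 23.3 V.
With the supply zeroed, R_top and R_bot appear in parallel from the tap: R_th = R_top‖R_bot = (481 × 680)/1161 = 282 kΩ.

V_th = 23.3 V, R_th = 282 kΩ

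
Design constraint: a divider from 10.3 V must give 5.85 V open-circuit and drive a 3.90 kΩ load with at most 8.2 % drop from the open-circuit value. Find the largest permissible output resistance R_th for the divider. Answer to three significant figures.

Loading drop = R_th/(R_th + R_L) ≤ 0.0820, so R_th ≤ R_L · ε/(1−ε) = 3.90 kΩ × 0.0820/0.9180 = 348 Ω.

R_th ≤ 348 Ω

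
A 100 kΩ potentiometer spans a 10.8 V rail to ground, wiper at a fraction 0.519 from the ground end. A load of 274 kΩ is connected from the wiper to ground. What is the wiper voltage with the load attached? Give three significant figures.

The wiper splits the pot into (1−α)R = 48.10 kΩ above and αR = 51.90 kΩ below.
Lower section ‖ load = 43.63 kΩ.
V_wiper = 10.8 × 43.63/(48.10 + 43.63) = 5.14 V.

V ≈ 5.14 V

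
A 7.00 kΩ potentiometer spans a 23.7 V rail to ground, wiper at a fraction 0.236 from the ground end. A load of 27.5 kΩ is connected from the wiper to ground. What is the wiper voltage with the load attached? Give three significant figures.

The wiper splits the pot into (1−α)R = 5.348 kΩ above and αR = 1.652 kΩ below.
Lower section ‖ load = 1.558 kΩ.
V_wiper = 23.7 × 1.558/(5.348 + 1.558) = 5.35 V.

V ≈ 5.35 V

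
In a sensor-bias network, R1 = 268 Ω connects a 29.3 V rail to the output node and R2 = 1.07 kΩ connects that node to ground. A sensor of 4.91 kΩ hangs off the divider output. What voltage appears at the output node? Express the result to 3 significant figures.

The load sits in parallel with R2: R2‖R_L = (1070 × 4910) / (1070 + 4910) = 878.5 Ω.
V_out = 29.3 × 878.5 / (268 + 878.5) = 29.3 × 878.5/1147 = 22.5 V.

V_out ≈ 22.5 V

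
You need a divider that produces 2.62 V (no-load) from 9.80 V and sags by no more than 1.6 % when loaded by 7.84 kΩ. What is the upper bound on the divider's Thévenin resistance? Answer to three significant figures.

Loading drop = R_th/(R_th + R_L) ≤ 0.0160, so R_th ≤ R_L · ε/(1−ε) = 7.84 kΩ × 0.0160/0.9840 = 127 Ω.

R_th ≤ 127 Ω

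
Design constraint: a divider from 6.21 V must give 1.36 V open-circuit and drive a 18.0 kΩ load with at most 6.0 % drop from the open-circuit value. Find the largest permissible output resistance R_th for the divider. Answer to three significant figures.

Loading drop = R_th/(R_th + R_L) ≤ 0.0600, so R_th ≤ R_L · ε/(1−ε) = 18.0 kΩ × 0.0600/0.9400 = 1.15 kΩ.

R_th ≤ 1.15 kΩ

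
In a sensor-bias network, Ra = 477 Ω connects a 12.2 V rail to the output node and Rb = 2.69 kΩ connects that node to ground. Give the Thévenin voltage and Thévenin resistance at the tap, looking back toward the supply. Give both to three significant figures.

V_th = 10.4 V, R_th = 405 Ω

V_th is the open-circuit tap voltage: 12.2 × 2690/(477 + 2690) = 10.4 V.
With the supply zeroed, Ra and Rb appear in parallel from the tap: R_th = Ra‖Rb = (477 × 2690)/3167 = 405 Ω.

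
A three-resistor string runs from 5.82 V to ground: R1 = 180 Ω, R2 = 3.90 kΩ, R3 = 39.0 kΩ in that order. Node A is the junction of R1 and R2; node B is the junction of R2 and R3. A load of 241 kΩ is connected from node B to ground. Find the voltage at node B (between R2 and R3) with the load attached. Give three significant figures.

At node B, R3 is in parallel with the load: R3‖R_L = 33570 Ω.
Below node A the resistance is R2 + (R3‖R_L) = 37470 Ω, so V_A = 5.82 × 37470/37650 = 5.792 V.
Then V_B = V_A × (R3‖R_L)/(R2 + R3‖R_L) = 5.792 × 33570/37470 = 5.19 V.

V ≈ 5.19 V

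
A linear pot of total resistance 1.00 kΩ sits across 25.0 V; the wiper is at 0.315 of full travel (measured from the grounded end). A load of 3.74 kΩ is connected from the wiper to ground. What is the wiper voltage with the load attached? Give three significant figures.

The wiper splits the pot into (1−α)R = 685.0 Ω above and αR = 315.0 Ω below.
Lower section ‖ load = 290.5 Ω.
V_wiper = 25.0 × 290.5/(685.0 + 290.5) = 7.45 V.

V ≈ 7.45 V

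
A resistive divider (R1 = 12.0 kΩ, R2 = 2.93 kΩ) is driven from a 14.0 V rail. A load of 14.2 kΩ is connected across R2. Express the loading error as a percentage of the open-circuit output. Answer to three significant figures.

Unloaded V = 14.0 × 2.93/14.93 = 2.7475 V.
Loaded: R2‖R_L = 2.429 kΩ, giving V = 14.0 × 2.429/14.43 = 2.3567 V.
Drop = (2.7475 − 2.3567) / 2.7475 = 14.2 %.

14.2 %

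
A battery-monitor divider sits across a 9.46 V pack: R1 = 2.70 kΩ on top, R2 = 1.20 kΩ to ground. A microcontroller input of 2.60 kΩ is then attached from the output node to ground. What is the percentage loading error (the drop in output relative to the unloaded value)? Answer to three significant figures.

24.2 %

The divider's output (Thévenin) resistance is R1‖R2 = 0.8308 kΩ.
Fractional drop under load = R_th/(R_th + R_L) = 0.8308 / (0.8308 + 2.60) = 0.2422.
So the output falls by 24.2 %.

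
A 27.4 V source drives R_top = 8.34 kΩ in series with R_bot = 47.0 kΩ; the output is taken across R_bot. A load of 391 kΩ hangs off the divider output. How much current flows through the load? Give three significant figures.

R_bot‖R_L = 41.96 kΩ; V_out = 27.4 × 41.96/50.30 = 22.86 V.
I_L = V_out / R_L = 22.86 / 391 kΩ = 0.0585 mA.

I_L ≈ 0.0585 mA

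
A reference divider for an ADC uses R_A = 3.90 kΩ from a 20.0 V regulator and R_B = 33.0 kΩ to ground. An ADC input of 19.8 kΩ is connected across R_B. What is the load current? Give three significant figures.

I_L ≈ 0.768 mA

R_B‖R_L = 12.38 kΩ; V_out = 20.0 × 12.38/16.27 = 15.21 V.
I_L = V_out / R_L = 15.21 / 19.8 kΩ = 0.768 mA.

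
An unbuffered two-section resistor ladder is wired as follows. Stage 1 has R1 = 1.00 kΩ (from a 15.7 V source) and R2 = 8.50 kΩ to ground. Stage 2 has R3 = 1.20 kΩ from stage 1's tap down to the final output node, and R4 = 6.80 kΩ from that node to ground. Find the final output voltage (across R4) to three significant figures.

Stage 2 presents R3+R4 = 8.000 kΩ as a load on stage 1's tap.
Stage 1's lower leg becomes R2‖(R3+R4) = 4.121 kΩ, so V_mid = 15.7 × 4.121/5.121 = 12.63 V.
Stage 2 is itself unloaded: V_out = V_mid × R4/(R3+R4) = 12.63 × 6.80/8.000 = 10.7 V.

V_out ≈ 10.7 V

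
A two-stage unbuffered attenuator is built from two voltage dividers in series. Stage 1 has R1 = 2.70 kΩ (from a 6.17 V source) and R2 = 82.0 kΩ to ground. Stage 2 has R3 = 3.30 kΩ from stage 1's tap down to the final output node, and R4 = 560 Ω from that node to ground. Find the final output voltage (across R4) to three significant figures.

Stage 2 presents R3+R4 = 3860 Ω as a load on stage 1's tap.
Stage 1's lower leg becomes R2‖(R3+R4) = 3686 Ω, so V_mid = 6.17 × 3686/6386 = 3.562 V.
Stage 2 is itself unloaded: V_out = V_mid × R4/(R3+R4) = 3.562 × 560/3860 = 0.517 V.

V_out ≈ 0.517 V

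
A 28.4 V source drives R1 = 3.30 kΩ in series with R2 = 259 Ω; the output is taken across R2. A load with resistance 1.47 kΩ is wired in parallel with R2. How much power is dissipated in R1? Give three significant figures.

Total resistance from the source is R1 + (R2‖R_L) = 3520 Ω, so I = 28.4/3520 Ω = 8.068 mA.
P = I²·R1 = (8.068 mA)² × 3.30 kΩ = 215 mW.

P ≈ 215 mW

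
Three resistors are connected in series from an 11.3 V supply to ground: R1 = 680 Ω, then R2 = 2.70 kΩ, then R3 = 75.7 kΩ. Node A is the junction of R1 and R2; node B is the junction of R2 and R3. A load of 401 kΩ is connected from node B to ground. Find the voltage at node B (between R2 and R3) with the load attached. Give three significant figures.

At node B, R3 is in parallel with the load: R3‖R_L = 63680 Ω.
Below node A the resistance is R2 + (R3‖R_L) = 66380 Ω, so V_A = 11.3 × 66380/67060 = 11.19 V.
Then V_B = V_A × (R3‖R_L)/(R2 + R3‖R_L) = 11.19 × 63680/66380 = 10.7 V.

V ≈ 10.7 V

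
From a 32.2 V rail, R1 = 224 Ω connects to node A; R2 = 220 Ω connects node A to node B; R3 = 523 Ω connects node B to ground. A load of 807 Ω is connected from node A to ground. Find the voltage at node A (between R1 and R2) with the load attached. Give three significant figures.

V ≈ 20.4 V

Below node A the series string R2+R3 = 743.0 Ω sits in parallel with the 807 Ω load: 386.8 Ω.
V_A = 32.2 × 386.8/(224 + 386.8) = 20.4 V.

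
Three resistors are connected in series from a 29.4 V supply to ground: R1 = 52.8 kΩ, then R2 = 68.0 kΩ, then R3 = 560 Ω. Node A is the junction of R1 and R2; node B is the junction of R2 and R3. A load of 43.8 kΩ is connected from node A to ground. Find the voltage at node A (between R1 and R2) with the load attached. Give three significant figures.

Below node A the series string R2+R3 = 68560 Ω sits in parallel with the 43800 Ω load: 26730 Ω.
V_A = 29.4 × 26730/(52800 + 26730) = 9.88 V.

V ≈ 9.88 V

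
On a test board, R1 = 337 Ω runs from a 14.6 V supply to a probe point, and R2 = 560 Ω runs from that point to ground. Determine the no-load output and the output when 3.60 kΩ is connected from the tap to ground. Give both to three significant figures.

Open-circuit: V = 14.6 × 560/(337 + 560) = 9.11 V.
With the load, R2 becomes R2‖R_L = 484.6 Ω, so V = 14.6 × 484.6/821.6 = 8.61 V.

Unloaded: 9.11 V; loaded: 8.61 V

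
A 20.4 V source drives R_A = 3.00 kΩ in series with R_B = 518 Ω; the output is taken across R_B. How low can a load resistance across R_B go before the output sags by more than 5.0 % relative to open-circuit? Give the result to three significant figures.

Output resistance R_th = R_A‖R_B = (3000 × 518)/3518 = 441.7 Ω.
The fractional drop is R_th/(R_th + R_L); requiring this ≤ 0.0500 gives R_L ≥ R_th(1/0.0500 − 1) = 441.7 × 19.00 = 8.39 kΩ.

R_L(min) ≈ 8.39 kΩ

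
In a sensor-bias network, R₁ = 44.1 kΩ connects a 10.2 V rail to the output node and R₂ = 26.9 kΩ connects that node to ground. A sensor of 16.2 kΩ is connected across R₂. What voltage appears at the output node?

The load sits in parallel with R₂: R₂‖R_L = (26.9 × 16.2) / (26.9 + 16.2) = 10.11 kΩ.
V_out = 10.2 × 10.11 / (44.1 + 10.11) = 10.2 × 10.11/54.21 = 1.90 V.

V_out ≈ 1.90 V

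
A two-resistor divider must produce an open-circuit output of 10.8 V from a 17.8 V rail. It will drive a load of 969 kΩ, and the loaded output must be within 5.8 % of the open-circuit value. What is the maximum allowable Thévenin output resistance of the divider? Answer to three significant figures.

Loading drop = R_th/(R_th + R_L) ≤ 0.0580, so R_th ≤ R_L · ε/(1−ε) = 969 kΩ × 0.0580/0.9420 = 59.7 kΩ.
(Any R1, R2 with R2/(R1+R2) = 0.607 and R1‖R2 ≤ 59.7 kΩ will meet the spec.)

R_th ≤ 59.7 kΩ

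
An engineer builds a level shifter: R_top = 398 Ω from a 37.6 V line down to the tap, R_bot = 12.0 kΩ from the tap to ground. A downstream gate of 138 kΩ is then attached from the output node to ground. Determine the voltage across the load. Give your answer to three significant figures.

The load sits in parallel with R_bot: R_bot‖R_L = (12000 × 138000) / (12000 + 138000) = 11040 Ω.
V_out = 37.6 × 11040 / (398 + 11040) = 37.6 × 11040/11440 = 36.3 V.

V_out ≈ 36.3 V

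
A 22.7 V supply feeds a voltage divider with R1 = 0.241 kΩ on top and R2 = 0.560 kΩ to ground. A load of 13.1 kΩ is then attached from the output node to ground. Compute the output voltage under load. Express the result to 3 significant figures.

V_out ≈ 15.7 V

The load sits in parallel with R2: R2‖R_L = (560 × 13100) / (560 + 13100) = 537.0 Ω.
V_out = 22.7 × 537.0 / (241 + 537.0) = 22.7 × 537.0/778.0 = 15.7 V.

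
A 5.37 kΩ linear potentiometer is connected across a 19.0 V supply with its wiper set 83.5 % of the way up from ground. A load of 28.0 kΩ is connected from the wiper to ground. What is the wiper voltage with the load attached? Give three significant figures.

The wiper splits the pot into (1−α)R = 886.1 Ω above and αR = 4484 Ω below.
Lower section ‖ load = 3865 Ω.
V_wiper = 19.0 × 3865/(886.1 + 3865) = 15.5 V.

V ≈ 15.5 V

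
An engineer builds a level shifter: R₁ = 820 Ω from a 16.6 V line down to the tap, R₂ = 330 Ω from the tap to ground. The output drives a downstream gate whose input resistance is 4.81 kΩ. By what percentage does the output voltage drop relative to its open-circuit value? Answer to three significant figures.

The divider's output (Thévenin) resistance is R₁‖R₂ = 235.3 Ω.
Fractional drop under load = R_th/(R_th + R_L) = 235.3 / (235.3 + 4810) = 0.04664.
So the output falls by 4.66 %.

4.66 %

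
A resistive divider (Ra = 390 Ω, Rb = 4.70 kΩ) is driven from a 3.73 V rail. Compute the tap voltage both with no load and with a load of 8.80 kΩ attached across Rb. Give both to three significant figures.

Unloaded: 3.44 V; loaded: 3.31 V

Open-circuit: V = 3.73 × 4700/(390 + 4700) = 3.44 V.
With the load, Rb becomes Rb‖R_L = 3064 Ω, so V = 3.73 × 3064/3454 = 3.31 V.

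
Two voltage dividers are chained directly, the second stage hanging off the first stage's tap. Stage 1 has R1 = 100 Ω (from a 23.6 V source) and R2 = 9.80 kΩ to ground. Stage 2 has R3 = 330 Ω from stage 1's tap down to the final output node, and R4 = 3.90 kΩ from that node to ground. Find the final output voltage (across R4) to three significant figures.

V_out ≈ 21.0 V

Stage 2 presents R3+R4 = 4230 Ω as a load on stage 1's tap.
Stage 1's lower leg becomes R2‖(R3+R4) = 2955 Ω, so V_mid = 23.6 × 2955/3055 = 22.83 V.
Stage 2 is itself unloaded: V_out = V_mid × R4/(R3+R4) = 22.83 × 3900/4230 = 21.0 V.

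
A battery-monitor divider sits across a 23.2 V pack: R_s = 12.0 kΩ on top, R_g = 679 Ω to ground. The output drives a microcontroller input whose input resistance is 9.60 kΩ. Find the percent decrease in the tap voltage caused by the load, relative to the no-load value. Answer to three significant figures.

6.27 %

The divider's output (Thévenin) resistance is R_s‖R_g = 642.6 Ω.
Fractional drop under load = R_th/(R_th + R_L) = 642.6 / (642.6 + 9600) = 0.06274.
So the output falls by 6.27 %.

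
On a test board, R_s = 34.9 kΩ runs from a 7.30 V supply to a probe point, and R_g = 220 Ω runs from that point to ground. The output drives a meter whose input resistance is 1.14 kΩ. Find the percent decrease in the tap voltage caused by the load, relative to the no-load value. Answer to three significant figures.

16.1 %

Unloaded V = 7.30 × 220/35120 = 0.04573 V.
Loaded: R_g‖R_L = 184.4 Ω, giving V = 7.30 × 184.4/35080 = 0.03837 V.
Drop = (0.04573 − 0.03837) / 0.04573 = 16.1 %.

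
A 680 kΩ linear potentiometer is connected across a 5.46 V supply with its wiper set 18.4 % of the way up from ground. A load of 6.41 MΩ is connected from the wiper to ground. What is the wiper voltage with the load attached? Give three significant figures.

The wiper splits the pot into (1−α)R = 554.9 kΩ above and αR = 125.1 kΩ below.
Lower section ‖ load = 122.7 kΩ.
V_wiper = 5.46 × 122.7/(554.9 + 122.7) = 0.989 V.

V ≈ 0.989 V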